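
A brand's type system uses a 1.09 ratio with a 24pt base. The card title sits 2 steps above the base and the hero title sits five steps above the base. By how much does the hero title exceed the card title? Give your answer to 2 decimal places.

Step 2: 24.0 × 1.09² = 28.5144pt
Step 5: 24.0 × 1.09⁵ = 36.9270pt
Difference: 36.9270 − 28.5144 = 8.4126pt

8.41pt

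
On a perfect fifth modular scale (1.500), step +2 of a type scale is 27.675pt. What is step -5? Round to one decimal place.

1.6pt

27.675 ÷ 1.500⁷ = 27.675 ÷ 17.08594 ≈ 1.620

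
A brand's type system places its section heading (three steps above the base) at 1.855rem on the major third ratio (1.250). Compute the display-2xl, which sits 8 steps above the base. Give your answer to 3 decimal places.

5.661rem

Moving from step +3 to step +8 is 5 steps up, so multiply by r⁵.
1.855 × 1.250⁵ = 1.855 × 3.05176 ≈ 5.661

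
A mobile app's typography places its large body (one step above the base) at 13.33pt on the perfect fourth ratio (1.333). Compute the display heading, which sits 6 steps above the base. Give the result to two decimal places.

13.33 × 1.333⁵ = 13.33 × 4.20873 ≈ 56.102

56.10pt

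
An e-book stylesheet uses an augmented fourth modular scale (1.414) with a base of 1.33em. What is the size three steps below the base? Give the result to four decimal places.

0.4704em

Each step on a modular scale multiplies by the ratio, so the size n steps from the base is base × ratioⁿ.
1.33 ÷ 1.414³ = 1.33 ÷ 2.82715 ≈ 0.4704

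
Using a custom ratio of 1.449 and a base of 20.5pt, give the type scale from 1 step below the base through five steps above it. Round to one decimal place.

Step -1: 20.5 ÷ 1.449 = 14.1
Step 0: 20.5pt
Step 1: 20.5 × 1.449 = 29.7
Step 2: 20.5 × 1.449² = 43.0
Step 3: 20.5 × 1.449³ = 62.4
Step 4: 20.5 × 1.449⁴ = 90.4
Step 5: 20.5 × 1.449⁵ = 130.9

14.1pt, 20.5pt, 29.7pt, 43.0pt, 62.4pt, 90.4pt, 130.9pt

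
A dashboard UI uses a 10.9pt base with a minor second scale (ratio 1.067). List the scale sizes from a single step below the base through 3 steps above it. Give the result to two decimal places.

10.22pt, 10.90pt, 11.63pt, 12.41pt, 13.24pt

Step -1: 10.9 ÷ 1.067 = 10.22
Step 0: 10.9pt
Step 1: 10.9 × 1.067 = 11.63
Step 2: 10.9 × 1.067² = 12.41
Step 3: 10.9 × 1.067³ = 13.24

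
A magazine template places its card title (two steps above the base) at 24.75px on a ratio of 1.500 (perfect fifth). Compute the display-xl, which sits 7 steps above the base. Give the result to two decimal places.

187.95px

The gap is 7 − (2) = 5 steps, so the factor is 1.500^5.
24.75 × 1.500⁵ = 24.75 × 7.59375 ≈ 187.945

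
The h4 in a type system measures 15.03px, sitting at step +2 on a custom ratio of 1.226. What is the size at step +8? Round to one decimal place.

51.0px

The gap is 8 − (2) = 6 steps, so the factor is 1.226^6.
15.03 × 1.226⁶ = 15.03 × 3.39581 ≈ 51.039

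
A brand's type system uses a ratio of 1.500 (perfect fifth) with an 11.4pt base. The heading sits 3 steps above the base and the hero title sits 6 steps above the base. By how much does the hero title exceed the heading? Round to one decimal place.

Step 3: 11.4 × 1.500³ = 38.475pt
Step 6: 11.4 × 1.500⁶ = 129.853pt
Difference: 129.853 − 38.475 = 91.378pt

91.4pt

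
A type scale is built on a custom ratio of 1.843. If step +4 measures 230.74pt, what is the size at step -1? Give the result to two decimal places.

The gap is -1 − (4) = -5 steps, so the factor is 1.843^-5.
230.74 ÷ 1.843⁵ = 230.74 ÷ 21.26310 ≈ 10.852

10.85pt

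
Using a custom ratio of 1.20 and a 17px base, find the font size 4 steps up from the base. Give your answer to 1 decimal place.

35.3px

Every step multiplies by the scale ratio.
17.0 × 1.20⁴ = 17.0 × 2.07360 ≈ 35.25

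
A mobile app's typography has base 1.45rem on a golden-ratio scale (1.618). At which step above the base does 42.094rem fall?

1.618ⁿ = 42.094 / 1.45 = 29.0303
n = ln(29.0303) / ln(1.618) = 3.3683 / 0.4812 ≈ 7.00

7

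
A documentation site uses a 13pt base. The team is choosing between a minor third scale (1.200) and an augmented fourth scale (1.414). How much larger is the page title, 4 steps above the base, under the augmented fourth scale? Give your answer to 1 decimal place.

Minor third: 13.0 × 1.200⁴ = 26.957pt
Augmented fourth: 13.0 × 1.414⁴ = 51.969pt
Difference: 51.969 − 26.957 = 25.012pt

25.0pt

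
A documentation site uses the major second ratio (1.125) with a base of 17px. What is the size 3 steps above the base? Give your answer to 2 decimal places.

A modular type scale is a geometric sequence: sizeₙ = base × rⁿ.
17.0 × 1.125³ = 17.0 × 1.42383 ≈ 24.21

24.21px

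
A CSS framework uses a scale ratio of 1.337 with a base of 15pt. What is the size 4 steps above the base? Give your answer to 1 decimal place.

47.9pt

15.0 × 1.337⁴ = 15.0 × 3.19540 ≈ 47.93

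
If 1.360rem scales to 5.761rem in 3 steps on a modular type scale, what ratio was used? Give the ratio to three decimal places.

1.618

r³ = 5.761 / 1.360, so r = (5.761/1.360)^(1/3).
r = 4.2360^(1/3) ≈ 1.6180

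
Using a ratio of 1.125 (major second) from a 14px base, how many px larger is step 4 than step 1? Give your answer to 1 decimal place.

Step 1: 14.0 × 1.125 = 15.750px
Step 4: 14.0 × 1.125⁴ = 22.425px
Difference: 22.425 − 15.750 = 6.675px

6.7px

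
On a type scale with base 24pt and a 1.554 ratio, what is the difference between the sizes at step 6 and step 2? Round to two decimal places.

280.04pt

Step 2: 24.0 × 1.554² = 57.9580pt
Step 6: 24.0 × 1.554⁶ = 338.0005pt
Difference: 338.0005 − 57.9580 = 280.0425pt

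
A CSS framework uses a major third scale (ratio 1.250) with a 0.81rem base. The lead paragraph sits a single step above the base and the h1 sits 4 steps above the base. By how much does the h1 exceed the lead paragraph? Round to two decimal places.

0.97rem

Step 1: 0.81 × 1.250 = 1.0125rem
Step 4: 0.81 × 1.250⁴ = 1.9775rem
Difference: 1.9775 − 1.0125 = 0.9650rem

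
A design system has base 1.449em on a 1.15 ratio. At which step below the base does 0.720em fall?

1.15ⁿ = 1.449 / 0.720 = 2.0125
n = ln(2.0125) / ln(1.15) = 0.6994 / 0.1398 ≈ 5.00

5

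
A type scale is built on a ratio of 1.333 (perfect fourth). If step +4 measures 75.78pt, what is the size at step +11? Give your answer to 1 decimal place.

566.7pt

75.78 × 1.333⁷ = 75.78 × 7.47844 ≈ 566.716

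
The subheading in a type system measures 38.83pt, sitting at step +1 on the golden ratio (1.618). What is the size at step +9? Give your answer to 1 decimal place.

1823.9pt

The gap is 9 − (1) = 8 steps, so the factor is 1.618^8.
38.83 × 1.618⁸ = 38.83 × 46.97082 ≈ 1823.877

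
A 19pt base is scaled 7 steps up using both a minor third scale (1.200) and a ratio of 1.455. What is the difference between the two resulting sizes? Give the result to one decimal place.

194.2pt

Minor third: 19.0 × 1.200⁷ = 68.080pt
At 1.455: 19.0 × 1.455⁷ = 262.298pt
Difference: 262.298 − 68.080 = 194.218pt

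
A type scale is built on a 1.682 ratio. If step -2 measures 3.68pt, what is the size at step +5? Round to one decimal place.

140.2pt

3.68 × 1.682⁷ = 3.68 × 38.08745 ≈ 140.162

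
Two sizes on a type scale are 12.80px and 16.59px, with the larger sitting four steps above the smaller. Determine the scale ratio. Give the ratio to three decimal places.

The ratio satisfies 12.80 × r⁴ = 16.59, so r = (16.59 / 12.80)^(1/4).
r = 1.2961^(1/4) ≈ 1.0670

1.067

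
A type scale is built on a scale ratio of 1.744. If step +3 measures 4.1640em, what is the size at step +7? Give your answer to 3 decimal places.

4.1640 × 1.744⁴ = 4.1640 × 9.25094 ≈ 38.521

38.521em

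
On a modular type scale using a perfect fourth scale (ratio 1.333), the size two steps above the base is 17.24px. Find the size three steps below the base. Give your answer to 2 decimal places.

Moving from step +2 to step -3 is 5 steps down, so divide by r⁵.
17.24 ÷ 1.333⁵ = 17.24 ÷ 4.20873 ≈ 4.096

4.10px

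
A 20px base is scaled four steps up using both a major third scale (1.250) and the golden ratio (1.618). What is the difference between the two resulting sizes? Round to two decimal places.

Major third: 20.0 × 1.250⁴ = 48.8281px
Golden ratio: 20.0 × 1.618⁴ = 137.0705px
Difference: 137.0705 − 48.8281 = 88.2424px

88.24px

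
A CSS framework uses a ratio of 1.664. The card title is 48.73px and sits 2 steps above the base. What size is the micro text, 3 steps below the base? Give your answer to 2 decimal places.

48.73 ÷ 1.664⁵ = 48.73 ÷ 12.75753 ≈ 3.820

3.82px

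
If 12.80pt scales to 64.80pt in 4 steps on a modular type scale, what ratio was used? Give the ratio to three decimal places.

1.500

r⁴ = 64.80 / 12.80, so r = (64.80/12.80)^(1/4).
r = 5.0625^(1/4) ≈ 1.5000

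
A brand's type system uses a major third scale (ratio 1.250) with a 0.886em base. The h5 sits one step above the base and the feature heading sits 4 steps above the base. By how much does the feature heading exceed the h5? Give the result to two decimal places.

Step 1: 0.886 × 1.250 = 1.1075em
Step 4: 0.886 × 1.250⁴ = 2.1631em
Difference: 2.1631 − 1.1075 = 1.0556em

1.06em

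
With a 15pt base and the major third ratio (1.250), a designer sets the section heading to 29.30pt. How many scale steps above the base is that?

3

1.250ⁿ = 29.30 / 15 = 1.9533
n = ln(1.9533) / ln(1.250) = 0.6695 / 0.2231 ≈ 3.00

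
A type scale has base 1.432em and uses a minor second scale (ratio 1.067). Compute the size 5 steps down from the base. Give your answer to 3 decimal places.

Every step multiplies by the scale ratio.
1.432 ÷ 1.067⁵ = 1.432 ÷ 1.38300 ≈ 1.035

1.035em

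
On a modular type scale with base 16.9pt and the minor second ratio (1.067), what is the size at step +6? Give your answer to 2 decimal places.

24.94pt

16.9 × 1.067⁶ = 16.9 × 1.47566 ≈ 24.94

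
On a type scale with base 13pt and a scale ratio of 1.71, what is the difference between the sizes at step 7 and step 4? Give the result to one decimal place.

Step 4: 13.0 × 1.71⁴ = 111.155pt
Step 7: 13.0 × 1.71⁷ = 555.797pt
Difference: 555.797 − 111.155 = 444.642pt

444.6pt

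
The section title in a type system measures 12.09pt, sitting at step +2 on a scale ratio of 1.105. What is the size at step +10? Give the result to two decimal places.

The gap is 10 − (2) = 8 steps, so the factor is 1.105^8.
12.09 × 1.105⁸ = 12.09 × 2.22279 ≈ 26.874

26.87pt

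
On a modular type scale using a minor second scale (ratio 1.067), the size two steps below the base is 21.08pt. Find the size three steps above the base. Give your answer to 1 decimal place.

29.2pt

The gap is 3 − (-2) = 5 steps, so the factor is 1.067^5.
21.08 × 1.067⁵ = 21.08 × 1.38300 ≈ 29.154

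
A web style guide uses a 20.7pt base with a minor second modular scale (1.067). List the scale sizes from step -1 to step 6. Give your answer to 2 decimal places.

19.40pt, 20.70pt, 22.09pt, 23.57pt, 25.15pt, 26.83pt, 28.63pt, 30.55pt

Step -1: 20.7 ÷ 1.067 = 19.40
Step 0: 20.7pt
Step 1: 20.7 × 1.067 = 22.09
Step 2: 20.7 × 1.067² = 23.57
Step 3: 20.7 × 1.067³ = 25.15
Step 4: 20.7 × 1.067⁴ = 26.83
Step 5: 20.7 × 1.067⁵ = 28.63
Step 6: 20.7 × 1.067⁶ = 30.55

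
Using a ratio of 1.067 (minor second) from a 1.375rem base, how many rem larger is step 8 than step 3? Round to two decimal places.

Step 3: 1.375 × 1.067³ = 1.6703rem
Step 8: 1.375 × 1.067⁸ = 2.3100rem
Difference: 2.3100 − 1.6703 = 0.6397rem

0.64rem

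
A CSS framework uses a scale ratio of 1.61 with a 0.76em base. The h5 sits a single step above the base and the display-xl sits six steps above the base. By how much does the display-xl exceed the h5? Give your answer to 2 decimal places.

12.01em

Step 1: 0.76 × 1.61 = 1.2236em
Step 6: 0.76 × 1.61⁶ = 13.2364em
Difference: 13.2364 − 1.2236 = 12.0128em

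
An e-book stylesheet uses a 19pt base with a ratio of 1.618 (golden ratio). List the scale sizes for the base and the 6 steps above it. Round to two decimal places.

Step 0: 19pt
Step 1: 19.0 × 1.618 = 30.74
Step 2: 19.0 × 1.618² = 49.74
Step 3: 19.0 × 1.618³ = 80.48
Step 4: 19.0 × 1.618⁴ = 130.22
Step 5: 19.0 × 1.618⁵ = 210.69
Step 6: 19.0 × 1.618⁶ = 340.90

19.00pt, 30.74pt, 49.74pt, 80.48pt, 130.22pt, 210.69pt, 340.90pt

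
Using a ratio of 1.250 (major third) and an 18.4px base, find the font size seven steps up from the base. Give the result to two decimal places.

87.74px

Every step multiplies by the scale ratio.
18.4 × 1.250⁷ = 18.4 × 4.76837 ≈ 87.74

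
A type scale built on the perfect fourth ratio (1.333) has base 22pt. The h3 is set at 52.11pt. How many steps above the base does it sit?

1.333ⁿ = 52.11 / 22 = 2.3686
n = ln(2.3686) / ln(1.333) = 0.8623 / 0.2874 ≈ 3.00

3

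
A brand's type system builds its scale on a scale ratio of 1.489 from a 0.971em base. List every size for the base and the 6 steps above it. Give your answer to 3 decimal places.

0.971em, 1.446em, 2.153em, 3.206em, 4.773em, 7.107em, 10.582em

Step 0: 0.971em
Step 1: 0.971 × 1.489 = 1.446
Step 2: 0.971 × 1.489² = 2.153
Step 3: 0.971 × 1.489³ = 3.206
Step 4: 0.971 × 1.489⁴ = 4.773
Step 5: 0.971 × 1.489⁵ = 7.107
Step 6: 0.971 × 1.489⁶ = 10.582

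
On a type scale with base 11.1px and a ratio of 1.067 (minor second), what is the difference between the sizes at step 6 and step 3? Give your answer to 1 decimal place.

Step 3: 11.1 × 1.067³ = 13.484px
Step 6: 11.1 × 1.067⁶ = 16.380px
Difference: 16.380 − 13.484 = 2.896px

2.9px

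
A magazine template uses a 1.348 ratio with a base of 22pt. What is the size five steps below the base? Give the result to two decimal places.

A modular type scale is a geometric sequence: sizeₙ = base × rⁿ.
22.0 ÷ 1.348⁵ = 22.0 ÷ 4.45092 ≈ 4.94

4.94pt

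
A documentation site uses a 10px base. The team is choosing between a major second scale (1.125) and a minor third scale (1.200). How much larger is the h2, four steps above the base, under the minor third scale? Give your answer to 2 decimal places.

4.72px

Major second: 10.0 × 1.125⁴ = 16.0181px
Minor third: 10.0 × 1.200⁴ = 20.7360px
Difference: 20.7360 − 16.0181 = 4.7179px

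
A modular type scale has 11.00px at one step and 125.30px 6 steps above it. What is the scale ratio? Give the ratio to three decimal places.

1.500

r⁶ = 125.30 / 11.00, so r = (125.30/11.00)^(1/6).
r = 11.3909^(1/6) ≈ 1.5000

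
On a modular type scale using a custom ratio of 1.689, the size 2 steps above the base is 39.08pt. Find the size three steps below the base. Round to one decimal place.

2.8pt

Moving from step +2 to step -3 is 5 steps down, so divide by r⁵.
39.08 ÷ 1.689⁵ = 39.08 ÷ 13.74511 ≈ 2.843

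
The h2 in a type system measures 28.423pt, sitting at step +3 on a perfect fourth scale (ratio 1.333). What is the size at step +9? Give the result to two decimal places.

28.423 × 1.333⁶ = 28.423 × 5.61023 ≈ 159.460

159.46pt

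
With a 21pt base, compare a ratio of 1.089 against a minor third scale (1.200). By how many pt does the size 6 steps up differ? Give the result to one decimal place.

At 1.089: 21.0 × 1.089⁶ = 35.026pt
Minor third: 21.0 × 1.200⁶ = 62.706pt
Difference: 62.706 − 35.026 = 27.680pt

27.7pt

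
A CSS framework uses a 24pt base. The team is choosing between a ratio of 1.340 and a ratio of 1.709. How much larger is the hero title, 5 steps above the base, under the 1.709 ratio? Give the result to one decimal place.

246.2pt

At 1.340: 24.0 × 1.340⁵ = 103.690pt
At 1.709: 24.0 × 1.709⁵ = 349.882pt
Difference: 349.882 − 103.690 = 246.192pt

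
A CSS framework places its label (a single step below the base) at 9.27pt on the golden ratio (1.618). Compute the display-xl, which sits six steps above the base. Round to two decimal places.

269.11pt

The gap is 6 − (-1) = 7 steps, so the factor is 1.618^7.
9.27 × 1.618⁷ = 9.27 × 29.03017 ≈ 269.110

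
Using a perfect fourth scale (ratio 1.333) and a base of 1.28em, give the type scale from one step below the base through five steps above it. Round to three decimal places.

0.960em, 1.280em, 1.706em, 2.274em, 3.032em, 4.041em, 5.387em

Step -1: 1.28 ÷ 1.333 = 0.960
Step 0: 1.28em
Step 1: 1.28 × 1.333 = 1.706
Step 2: 1.28 × 1.333² = 2.274
Step 3: 1.28 × 1.333³ = 3.032
Step 4: 1.28 × 1.333⁴ = 4.041
Step 5: 1.28 × 1.333⁵ = 5.387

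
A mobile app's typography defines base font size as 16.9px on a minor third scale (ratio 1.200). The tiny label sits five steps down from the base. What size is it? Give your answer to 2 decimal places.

6.79px

16.9 ÷ 1.200⁵ = 16.9 ÷ 2.48832 ≈ 6.79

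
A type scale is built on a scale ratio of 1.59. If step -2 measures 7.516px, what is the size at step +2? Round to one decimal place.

48.0px

Moving from step -2 to step +2 is 4 steps up, so multiply by r⁴.
7.516 × 1.59⁴ = 7.516 × 6.39129 ≈ 48.037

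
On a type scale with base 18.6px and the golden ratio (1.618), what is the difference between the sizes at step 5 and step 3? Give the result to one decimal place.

Step 3: 18.6 × 1.618³ = 78.786px
Step 5: 18.6 × 1.618⁵ = 206.255px
Difference: 206.255 − 78.786 = 127.469px

127.5px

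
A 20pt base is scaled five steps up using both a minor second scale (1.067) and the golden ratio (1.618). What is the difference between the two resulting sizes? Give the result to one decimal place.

Minor second: 20.0 × 1.067⁵ = 27.660pt
Golden ratio: 20.0 × 1.618⁵ = 221.780pt
Difference: 221.780 − 27.660 = 194.120pt

194.1pt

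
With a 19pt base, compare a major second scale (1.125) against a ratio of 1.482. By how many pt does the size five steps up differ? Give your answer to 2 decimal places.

101.59pt

Major second: 19.0 × 1.125⁵ = 34.2386pt
At 1.482: 19.0 × 1.482⁵ = 135.8297pt
Difference: 135.8297 − 34.2386 = 101.5911pt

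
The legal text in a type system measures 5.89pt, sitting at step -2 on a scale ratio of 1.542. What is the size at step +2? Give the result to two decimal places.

33.30pt

5.89 × 1.542⁴ = 5.89 × 5.65376 ≈ 33.301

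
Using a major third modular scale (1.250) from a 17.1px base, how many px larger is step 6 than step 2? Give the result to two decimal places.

38.51px

Step 2: 17.1 × 1.250² = 26.7188px
Step 6: 17.1 × 1.250⁶ = 65.2313px
Difference: 65.2313 − 26.7188 = 38.5125px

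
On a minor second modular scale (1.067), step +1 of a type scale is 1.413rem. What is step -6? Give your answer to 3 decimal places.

0.897rem

Moving from step +1 to step -6 is 7 steps down, so divide by r⁷.
1.413 ÷ 1.067⁷ = 1.413 ÷ 1.57453 ≈ 0.897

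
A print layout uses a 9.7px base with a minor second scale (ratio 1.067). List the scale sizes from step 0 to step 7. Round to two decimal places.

Step 0: 9.7px
Step 1: 9.7 × 1.067 = 10.35
Step 2: 9.7 × 1.067² = 11.04
Step 3: 9.7 × 1.067³ = 11.78
Step 4: 9.7 × 1.067⁴ = 12.57
Step 5: 9.7 × 1.067⁵ = 13.42
Step 6: 9.7 × 1.067⁶ = 14.31
Step 7: 9.7 × 1.067⁷ = 15.27

9.70px, 10.35px, 11.04px, 11.78px, 12.57px, 13.42px, 14.31px, 15.27px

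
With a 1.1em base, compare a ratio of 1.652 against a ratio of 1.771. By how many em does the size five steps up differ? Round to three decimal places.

5.629em

At 1.652: 1.1 × 1.652⁵ = 13.53452em
At 1.771: 1.1 × 1.771⁵ = 19.16397em
Difference: 19.16397 − 13.53452 = 5.62945em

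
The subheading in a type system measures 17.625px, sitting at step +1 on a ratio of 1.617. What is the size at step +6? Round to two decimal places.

194.84px

17.625 × 1.617⁵ = 17.625 × 11.05478 ≈ 194.840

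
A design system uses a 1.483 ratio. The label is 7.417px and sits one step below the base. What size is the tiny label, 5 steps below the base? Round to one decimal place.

1.5px

The gap is -5 − (-1) = -4 steps, so the factor is 1.483^-4.
7.417 ÷ 1.483⁴ = 7.417 ÷ 4.83687 ≈ 1.533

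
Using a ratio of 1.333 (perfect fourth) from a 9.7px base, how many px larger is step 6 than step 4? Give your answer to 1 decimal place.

Step 4: 9.7 × 1.333⁴ = 30.626px
Step 6: 9.7 × 1.333⁶ = 54.419px
Difference: 54.419 − 30.626 = 23.793px

23.8px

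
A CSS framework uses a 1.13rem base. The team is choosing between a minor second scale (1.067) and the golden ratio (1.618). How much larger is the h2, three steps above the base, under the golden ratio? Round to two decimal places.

3.41rem

Minor second: 1.13 × 1.067³ = 1.3727rem
Golden ratio: 1.13 × 1.618³ = 4.7865rem
Difference: 4.7865 − 1.3727 = 3.4138rem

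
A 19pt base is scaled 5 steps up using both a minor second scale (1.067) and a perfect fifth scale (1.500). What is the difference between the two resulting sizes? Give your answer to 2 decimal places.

118.00pt

Minor second: 19.0 × 1.067⁵ = 26.2770pt
Perfect fifth: 19.0 × 1.500⁵ = 144.2812pt
Difference: 144.2812 − 26.2770 = 118.0042pt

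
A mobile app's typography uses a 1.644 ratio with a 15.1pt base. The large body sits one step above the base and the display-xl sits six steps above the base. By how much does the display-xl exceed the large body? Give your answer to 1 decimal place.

Step 1: 15.1 × 1.644 = 24.824pt
Step 6: 15.1 × 1.644⁶ = 298.118pt
Difference: 298.118 − 24.824 = 273.294pt

273.3pt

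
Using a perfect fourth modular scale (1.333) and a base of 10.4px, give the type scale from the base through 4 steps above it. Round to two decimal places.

10.40px, 13.86px, 18.48px, 24.63px, 32.84px

Step 0: 10.4px
Step 1: 10.4 × 1.333 = 13.86
Step 2: 10.4 × 1.333² = 18.48
Step 3: 10.4 × 1.333³ = 24.63
Step 4: 10.4 × 1.333⁴ = 32.84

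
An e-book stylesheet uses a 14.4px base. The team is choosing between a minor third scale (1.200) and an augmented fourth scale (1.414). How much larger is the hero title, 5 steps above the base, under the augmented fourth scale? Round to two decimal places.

Minor third: 14.4 × 1.200⁵ = 35.8318px
Augmented fourth: 14.4 × 1.414⁵ = 81.3972px
Difference: 81.3972 − 35.8318 = 45.5654px

45.57px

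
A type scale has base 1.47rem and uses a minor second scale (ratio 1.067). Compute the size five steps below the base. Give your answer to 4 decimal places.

1.0629rem

1.47 ÷ 1.067⁵ = 1.47 ÷ 1.38300 ≈ 1.0629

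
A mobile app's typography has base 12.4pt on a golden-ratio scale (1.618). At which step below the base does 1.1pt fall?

1.618ⁿ = 12.4 / 1.1 = 11.2727
n = ln(11.2727) / ln(1.618) = 2.4224 / 0.4812 ≈ 5.03

5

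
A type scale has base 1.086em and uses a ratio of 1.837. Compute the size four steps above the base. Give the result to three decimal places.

12.367em

1.086 × 1.837⁴ = 1.086 × 11.38772 ≈ 12.367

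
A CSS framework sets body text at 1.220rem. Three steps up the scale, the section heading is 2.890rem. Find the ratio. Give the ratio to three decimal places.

r³ = 2.890 / 1.220, so r = (2.890/1.220)^(1/3).
r = 2.3689^(1/3) ≈ 1.3330

1.333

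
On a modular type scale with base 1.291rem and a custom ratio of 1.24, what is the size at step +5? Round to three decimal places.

A modular type scale is a geometric sequence: sizeₙ = base × rⁿ.
1.291 × 1.24⁵ = 1.291 × 2.93163 ≈ 3.785

3.785rem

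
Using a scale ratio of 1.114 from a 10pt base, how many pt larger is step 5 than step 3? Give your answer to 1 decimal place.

Step 3: 10.0 × 1.114³ = 13.825pt
Step 5: 10.0 × 1.114⁵ = 17.156pt
Difference: 17.156 − 13.825 = 3.331pt

3.3pt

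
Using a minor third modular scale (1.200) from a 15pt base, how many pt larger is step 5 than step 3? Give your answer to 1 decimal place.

11.4pt

Step 3: 15.0 × 1.200³ = 25.920pt
Step 5: 15.0 × 1.200⁵ = 37.325pt
Difference: 37.325 − 25.920 = 11.405pt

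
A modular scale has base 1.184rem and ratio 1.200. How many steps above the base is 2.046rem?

1.200ⁿ = 2.046 / 1.184 = 1.7280
n = ln(1.7280) / ln(1.200) = 0.5470 / 0.1823 ≈ 3.00

3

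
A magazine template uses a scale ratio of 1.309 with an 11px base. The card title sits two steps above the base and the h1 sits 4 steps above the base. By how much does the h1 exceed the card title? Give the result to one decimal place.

13.4px

Step 2: 11.0 × 1.309² = 18.848px
Step 4: 11.0 × 1.309⁴ = 32.296px
Difference: 32.296 − 18.848 = 13.448px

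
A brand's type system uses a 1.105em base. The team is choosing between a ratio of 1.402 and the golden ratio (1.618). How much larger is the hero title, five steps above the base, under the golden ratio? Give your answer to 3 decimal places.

At 1.402: 1.105 × 1.402⁵ = 5.98553em
Golden ratio: 1.105 × 1.618⁵ = 12.25335em
Difference: 12.25335 − 5.98553 = 6.26782em

6.268em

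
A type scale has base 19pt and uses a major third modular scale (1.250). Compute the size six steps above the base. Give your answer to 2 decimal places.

72.48pt

19.0 × 1.250⁶ = 19.0 × 3.81470 ≈ 72.48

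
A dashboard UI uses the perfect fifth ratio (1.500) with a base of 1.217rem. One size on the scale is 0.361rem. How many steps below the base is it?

3

1.500ⁿ = 1.217 / 0.361 = 3.3712
n = ln(3.3712) / ln(1.500) = 1.2153 / 0.4055 ≈ 3.00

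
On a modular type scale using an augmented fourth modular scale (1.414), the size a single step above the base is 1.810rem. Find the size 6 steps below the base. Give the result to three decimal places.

The gap is -6 − (1) = -7 steps, so the factor is 1.414^-7.
1.810 ÷ 1.414⁷ = 1.810 ÷ 11.30175 ≈ 0.160

0.160rem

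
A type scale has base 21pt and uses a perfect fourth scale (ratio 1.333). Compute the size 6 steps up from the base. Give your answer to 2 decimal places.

117.81pt

21.0 × 1.333⁶ = 21.0 × 5.61023 ≈ 117.81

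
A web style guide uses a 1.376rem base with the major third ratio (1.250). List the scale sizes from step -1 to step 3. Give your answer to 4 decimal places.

Step -1: 1.376 ÷ 1.250 = 1.1008
Step 0: 1.376rem
Step 1: 1.376 × 1.250 = 1.7200
Step 2: 1.376 × 1.250² = 2.1500
Step 3: 1.376 × 1.250³ = 2.6875

1.1008rem, 1.3760rem, 1.7200rem, 2.1500rem, 2.6875rem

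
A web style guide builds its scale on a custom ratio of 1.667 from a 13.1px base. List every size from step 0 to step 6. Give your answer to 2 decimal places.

Step 0: 13.1px
Step 1: 13.1 × 1.667 = 21.84
Step 2: 13.1 × 1.667² = 36.40
Step 3: 13.1 × 1.667³ = 60.68
Step 4: 13.1 × 1.667⁴ = 101.16
Step 5: 13.1 × 1.667⁵ = 168.64
Step 6: 13.1 × 1.667⁶ = 281.12

13.10px, 21.84px, 36.40px, 60.68px, 101.16px, 168.64px, 281.12px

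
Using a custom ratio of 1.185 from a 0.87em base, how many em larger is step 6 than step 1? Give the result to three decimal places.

Step 1: 0.87 × 1.185 = 1.03095em
Step 6: 0.87 × 1.185⁶ = 2.40896em
Difference: 2.40896 − 1.03095 = 1.37801em

1.378em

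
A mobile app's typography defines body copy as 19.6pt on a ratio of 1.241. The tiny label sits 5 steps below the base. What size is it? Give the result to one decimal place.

6.7pt

Each step on a modular scale multiplies by the ratio, so the size n steps from the base is base × ratioⁿ.
19.6 ÷ 1.241⁵ = 19.6 ÷ 2.94347 ≈ 6.66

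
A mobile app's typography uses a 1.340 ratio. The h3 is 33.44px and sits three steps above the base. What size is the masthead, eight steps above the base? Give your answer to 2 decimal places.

144.47px

33.44 × 1.340⁵ = 33.44 × 4.32040 ≈ 144.474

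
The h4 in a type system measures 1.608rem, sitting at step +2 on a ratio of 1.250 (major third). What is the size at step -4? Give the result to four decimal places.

Moving from step +2 to step -4 is 6 steps down, so divide by r⁶.
1.608 ÷ 1.250⁶ = 1.608 ÷ 3.81470 ≈ 0.4215

0.4215rem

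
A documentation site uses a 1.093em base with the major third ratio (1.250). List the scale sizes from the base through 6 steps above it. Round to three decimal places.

Step 0: 1.093em
Step 1: 1.093 × 1.250 = 1.366
Step 2: 1.093 × 1.250² = 1.708
Step 3: 1.093 × 1.250³ = 2.135
Step 4: 1.093 × 1.250⁴ = 2.668
Step 5: 1.093 × 1.250⁵ = 3.336
Step 6: 1.093 × 1.250⁶ = 4.169

1.093em, 1.366em, 1.708em, 2.135em, 2.668em, 3.336em, 4.169em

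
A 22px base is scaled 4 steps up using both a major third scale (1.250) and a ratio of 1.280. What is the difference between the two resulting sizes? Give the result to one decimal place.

Major third: 22.0 × 1.250⁴ = 53.711px
At 1.280: 22.0 × 1.280⁴ = 59.056px
Difference: 59.056 − 53.711 = 5.345px

5.3px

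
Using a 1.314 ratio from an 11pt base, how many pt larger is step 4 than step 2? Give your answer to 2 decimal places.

Step 2: 11.0 × 1.314² = 18.9926pt
Step 4: 11.0 × 1.314⁴ = 32.7925pt
Difference: 32.7925 − 18.9926 = 13.7999pt

13.80pt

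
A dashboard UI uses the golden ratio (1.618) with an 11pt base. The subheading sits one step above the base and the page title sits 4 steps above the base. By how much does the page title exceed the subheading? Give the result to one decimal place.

57.6pt

Step 1: 11.0 × 1.618 = 17.798pt
Step 4: 11.0 × 1.618⁴ = 75.389pt
Difference: 75.389 − 17.798 = 57.591pt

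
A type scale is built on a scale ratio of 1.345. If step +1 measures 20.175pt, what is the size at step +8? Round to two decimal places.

160.65pt

20.175 × 1.345⁷ = 20.175 × 7.96262 ≈ 160.646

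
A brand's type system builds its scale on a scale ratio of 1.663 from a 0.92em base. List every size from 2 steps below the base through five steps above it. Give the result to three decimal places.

Step -2: 0.92 ÷ 1.663² = 0.333
Step -1: 0.92 ÷ 1.663 = 0.553
Step 0: 0.92em
Step 1: 0.92 × 1.663 = 1.530
Step 2: 0.92 × 1.663² = 2.544
Step 3: 0.92 × 1.663³ = 4.231
Step 4: 0.92 × 1.663⁴ = 7.037
Step 5: 0.92 × 1.663⁵ = 11.702

0.333em, 0.553em, 0.920em, 1.530em, 2.544em, 4.231em, 7.037em, 11.702em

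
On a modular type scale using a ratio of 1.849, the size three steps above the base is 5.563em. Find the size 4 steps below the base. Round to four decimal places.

5.563 ÷ 1.849⁷ = 5.563 ÷ 73.88536 ≈ 0.0753

0.0753em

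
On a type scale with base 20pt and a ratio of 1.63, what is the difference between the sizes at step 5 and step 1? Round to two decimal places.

197.53pt

Step 1: 20.0 × 1.63 = 32.6000pt
Step 5: 20.0 × 1.63⁵ = 230.1272pt
Difference: 230.1272 − 32.6000 = 197.5272pt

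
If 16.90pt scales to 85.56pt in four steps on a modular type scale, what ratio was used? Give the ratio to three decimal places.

1.500

The ratio satisfies 16.90 × r⁴ = 85.56, so r = (85.56 / 16.90)^(1/4).
r = 5.0627^(1/4) ≈ 1.5000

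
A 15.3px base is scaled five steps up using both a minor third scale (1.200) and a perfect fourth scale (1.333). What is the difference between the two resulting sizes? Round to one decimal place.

Minor third: 15.3 × 1.200⁵ = 38.071px
Perfect fourth: 15.3 × 1.333⁵ = 64.394px
Difference: 64.394 − 38.071 = 26.323px

26.3px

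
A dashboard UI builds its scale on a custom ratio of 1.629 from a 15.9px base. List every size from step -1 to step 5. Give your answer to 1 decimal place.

Step -1: 15.9 ÷ 1.629 = 9.8
Step 0: 15.9px
Step 1: 15.9 × 1.629 = 25.9
Step 2: 15.9 × 1.629² = 42.2
Step 3: 15.9 × 1.629³ = 68.7
Step 4: 15.9 × 1.629⁴ = 112.0
Step 5: 15.9 × 1.629⁵ = 182.4

9.8px, 15.9px, 25.9px, 42.2px, 68.7px, 112.0px, 182.4px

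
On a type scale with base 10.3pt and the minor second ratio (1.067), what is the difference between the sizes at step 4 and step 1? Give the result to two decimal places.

2.36pt

Step 1: 10.3 × 1.067 = 10.9901pt
Step 4: 10.3 × 1.067⁴ = 13.3504pt
Difference: 13.3504 − 10.9901 = 2.3603pt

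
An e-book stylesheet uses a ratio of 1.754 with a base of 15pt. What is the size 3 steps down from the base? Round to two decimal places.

15.0 ÷ 1.754³ = 15.0 ÷ 5.39621 ≈ 2.78

2.78pt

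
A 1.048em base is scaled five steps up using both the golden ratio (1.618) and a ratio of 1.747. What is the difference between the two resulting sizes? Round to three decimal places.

Golden ratio: 1.048 × 1.618⁵ = 11.62128em
At 1.747: 1.048 × 1.747⁵ = 17.05398em
Difference: 17.05398 − 11.62128 = 5.43270em

5.433em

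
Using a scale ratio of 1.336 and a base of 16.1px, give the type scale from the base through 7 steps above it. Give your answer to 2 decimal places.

16.10px, 21.51px, 28.74px, 38.39px, 51.29px, 68.53px, 91.55px, 122.31px

Step 0: 16.1px
Step 1: 16.1 × 1.336 = 21.51
Step 2: 16.1 × 1.336² = 28.74
Step 3: 16.1 × 1.336³ = 38.39
Step 4: 16.1 × 1.336⁴ = 51.29
Step 5: 16.1 × 1.336⁵ = 68.53
Step 6: 16.1 × 1.336⁶ = 91.55
Step 7: 16.1 × 1.336⁷ = 122.31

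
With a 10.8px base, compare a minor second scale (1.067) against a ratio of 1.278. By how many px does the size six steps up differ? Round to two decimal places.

31.12px

Minor second: 10.8 × 1.067⁶ = 15.9371px
At 1.278: 10.8 × 1.278⁶ = 47.0553px
Difference: 47.0553 − 15.9371 = 31.1182px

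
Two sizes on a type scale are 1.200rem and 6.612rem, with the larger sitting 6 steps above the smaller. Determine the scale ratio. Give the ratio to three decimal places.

r⁶ = 6.612 / 1.200, so r = (6.612/1.200)^(1/6).
r = 5.5100^(1/6) ≈ 1.3290

1.329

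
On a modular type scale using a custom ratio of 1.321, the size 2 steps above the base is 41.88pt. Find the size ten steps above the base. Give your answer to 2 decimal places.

388.36pt

41.88 × 1.321⁸ = 41.88 × 9.27305 ≈ 388.355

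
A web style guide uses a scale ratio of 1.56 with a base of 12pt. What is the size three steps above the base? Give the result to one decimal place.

Every step multiplies by the scale ratio.
12.0 × 1.56³ = 12.0 × 3.79642 ≈ 45.56

45.6pt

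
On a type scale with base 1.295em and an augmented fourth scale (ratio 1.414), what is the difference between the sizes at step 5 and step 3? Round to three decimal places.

3.659em

Step 3: 1.295 × 1.414³ = 3.66115em
Step 5: 1.295 × 1.414⁵ = 7.32010em
Difference: 7.32010 − 3.66115 = 3.65895em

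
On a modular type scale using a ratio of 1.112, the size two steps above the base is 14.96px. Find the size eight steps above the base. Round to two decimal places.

28.29px

14.96 × 1.112⁶ = 14.96 × 1.89073 ≈ 28.285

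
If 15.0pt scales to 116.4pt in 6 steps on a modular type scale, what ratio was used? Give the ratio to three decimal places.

The ratio satisfies 15.0 × r⁶ = 116.4, so r = (116.4 / 15.0)^(1/6).
r = 7.7600^(1/6) ≈ 1.4071

1.407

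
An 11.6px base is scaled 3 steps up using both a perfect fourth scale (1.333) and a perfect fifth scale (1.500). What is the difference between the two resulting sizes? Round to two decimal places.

11.67px

Perfect fourth: 11.6 × 1.333³ = 27.4757px
Perfect fifth: 11.6 × 1.500³ = 39.1500px
Difference: 39.1500 − 27.4757 = 11.6743px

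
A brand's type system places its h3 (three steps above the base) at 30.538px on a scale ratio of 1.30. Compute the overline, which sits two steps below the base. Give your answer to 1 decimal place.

The gap is -2 − (3) = -5 steps, so the factor is 1.30^-5.
30.538 ÷ 1.30⁵ = 30.538 ÷ 3.71293 ≈ 8.225

8.2px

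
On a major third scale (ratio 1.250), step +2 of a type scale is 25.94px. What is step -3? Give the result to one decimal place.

8.5px

Moving from step +2 to step -3 is 5 steps down, so divide by r⁵.
25.94 ÷ 1.250⁵ = 25.94 ÷ 3.05176 ≈ 8.500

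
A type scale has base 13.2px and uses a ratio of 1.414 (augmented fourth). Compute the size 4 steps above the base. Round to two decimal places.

52.77px

13.2 × 1.414⁴ = 13.2 × 3.99758 ≈ 52.77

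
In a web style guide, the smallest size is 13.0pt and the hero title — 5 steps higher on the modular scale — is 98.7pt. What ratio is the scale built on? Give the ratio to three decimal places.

1.500

r⁵ = 98.7 / 13.0, so r = (98.7/13.0)^(1/5).
r = 7.5923^(1/5) ≈ 1.4999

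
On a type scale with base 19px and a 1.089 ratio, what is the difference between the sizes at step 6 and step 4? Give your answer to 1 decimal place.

Step 4: 19.0 × 1.089⁴ = 26.722px
Step 6: 19.0 × 1.089⁶ = 31.690px
Difference: 31.690 − 26.722 = 4.968px

5.0px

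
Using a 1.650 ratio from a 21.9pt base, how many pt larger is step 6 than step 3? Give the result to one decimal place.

343.5pt

Step 3: 21.9 × 1.650³ = 98.378pt
Step 6: 21.9 × 1.650⁶ = 441.924pt
Difference: 441.924 − 98.378 = 343.546pt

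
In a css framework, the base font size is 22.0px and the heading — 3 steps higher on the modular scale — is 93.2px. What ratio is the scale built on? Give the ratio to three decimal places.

The ratio satisfies 22.0 × r³ = 93.2, so r = (93.2 / 22.0)^(1/3).
r = 4.2364^(1/3) ≈ 1.6181

1.618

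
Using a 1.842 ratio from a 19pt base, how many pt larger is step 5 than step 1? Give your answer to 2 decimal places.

Step 1: 19.0 × 1.842 = 34.9980pt
Step 5: 19.0 × 1.842⁵ = 402.9041pt
Difference: 402.9041 − 34.9980 = 367.9061pt

367.91pt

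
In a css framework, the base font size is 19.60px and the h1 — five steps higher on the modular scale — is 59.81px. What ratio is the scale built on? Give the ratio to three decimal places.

1.250

The ratio satisfies 19.60 × r⁵ = 59.81, so r = (59.81 / 19.60)^(1/5).
r = 3.0515^(1/5) ≈ 1.2500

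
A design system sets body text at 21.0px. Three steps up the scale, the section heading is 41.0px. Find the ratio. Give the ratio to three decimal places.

1.250

The ratio satisfies 21.0 × r³ = 41.0, so r = (41.0 / 21.0)^(1/3).
r = 1.9524^(1/3) ≈ 1.2498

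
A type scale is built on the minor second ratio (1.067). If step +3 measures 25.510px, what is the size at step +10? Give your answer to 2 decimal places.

40.17px

25.510 × 1.067⁷ = 25.510 × 1.57453 ≈ 40.166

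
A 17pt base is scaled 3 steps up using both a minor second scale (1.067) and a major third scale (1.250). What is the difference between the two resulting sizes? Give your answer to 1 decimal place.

Minor second: 17.0 × 1.067³ = 20.651pt
Major third: 17.0 × 1.250³ = 33.203pt
Difference: 33.203 − 20.651 = 12.552pt

12.6pt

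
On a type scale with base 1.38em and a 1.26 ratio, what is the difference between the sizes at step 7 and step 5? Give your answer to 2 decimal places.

Step 5: 1.38 × 1.26⁵ = 4.3826em
Step 7: 1.38 × 1.26⁷ = 6.9578em
Difference: 6.9578 − 4.3826 = 2.5752em

2.58em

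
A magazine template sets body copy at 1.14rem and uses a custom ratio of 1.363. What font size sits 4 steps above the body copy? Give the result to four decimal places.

3.9345rem

1.14 × 1.363⁴ = 1.14 × 3.45131 ≈ 3.9345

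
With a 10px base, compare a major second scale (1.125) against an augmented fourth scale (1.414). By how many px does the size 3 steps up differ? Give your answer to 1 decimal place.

14.0px

Major second: 10.0 × 1.125³ = 14.238px
Augmented fourth: 10.0 × 1.414³ = 28.271px
Difference: 28.271 − 14.238 = 14.033px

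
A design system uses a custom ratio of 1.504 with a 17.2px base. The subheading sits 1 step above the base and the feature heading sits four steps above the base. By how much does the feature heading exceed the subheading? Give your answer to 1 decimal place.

Step 1: 17.2 × 1.504 = 25.869px
Step 4: 17.2 × 1.504⁴ = 88.008px
Difference: 88.008 − 25.869 = 62.139px

62.1px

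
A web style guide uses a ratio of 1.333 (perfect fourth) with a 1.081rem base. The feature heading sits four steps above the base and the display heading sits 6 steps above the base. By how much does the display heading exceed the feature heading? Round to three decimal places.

Step 4: 1.081 × 1.333⁴ = 3.41308rem
Step 6: 1.081 × 1.333⁶ = 6.06466rem
Difference: 6.06466 − 3.41308 = 2.65158rem

2.652rem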